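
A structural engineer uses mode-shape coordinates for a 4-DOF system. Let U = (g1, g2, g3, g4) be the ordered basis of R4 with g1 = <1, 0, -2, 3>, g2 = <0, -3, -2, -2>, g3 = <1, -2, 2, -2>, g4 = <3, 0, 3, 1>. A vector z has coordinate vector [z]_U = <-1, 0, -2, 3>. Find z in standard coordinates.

<6, 4, 7, 4>

z = M [z]_U, where M has columns g1, ..., g4.
Carrying out the matrix-vector product, z = <6, 4, 7, 4>.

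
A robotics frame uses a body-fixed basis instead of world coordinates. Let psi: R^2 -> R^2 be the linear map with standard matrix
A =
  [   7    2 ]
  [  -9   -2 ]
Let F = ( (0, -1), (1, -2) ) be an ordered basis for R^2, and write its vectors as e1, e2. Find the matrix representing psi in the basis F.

Let P have columns e1, e2. Then [psi]_F = P^(-1) A P.
Here det P = 1, so P^(-1) is integer; computing A P first and then P^(-1)(A P) gives [[2, -1], [-2, 3]].

[[2, -1], [-2, 3]]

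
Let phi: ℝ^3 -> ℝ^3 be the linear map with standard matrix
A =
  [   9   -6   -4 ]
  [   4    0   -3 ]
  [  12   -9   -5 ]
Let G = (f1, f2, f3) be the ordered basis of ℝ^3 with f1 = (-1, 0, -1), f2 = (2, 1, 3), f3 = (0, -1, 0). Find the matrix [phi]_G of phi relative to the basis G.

[[1, 0, 0], [-2, 0, 3], [-1, 1, 3]]

With P the matrix whose columns are f1, ..., f3, [phi]_G = P^(-1) A P.
Column by column: phi(f1) = A f1 = (-5, -1, -7); its G-coordinates (1, -2, -1) give column 1.
Continuing for each basis vector yields [phi]_G = [[1, 0, 0], [-2, 0, 3], [-1, 1, 3]].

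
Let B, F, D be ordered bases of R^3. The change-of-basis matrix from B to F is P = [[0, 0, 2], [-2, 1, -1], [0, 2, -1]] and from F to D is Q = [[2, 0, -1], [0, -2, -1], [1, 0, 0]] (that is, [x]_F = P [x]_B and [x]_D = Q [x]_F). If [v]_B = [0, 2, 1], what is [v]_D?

[1, -5, 2]

First [v]_F = P [v]_B = [2, 1, 3].
Then [v]_D = Q [v]_F = [1, -5, 2].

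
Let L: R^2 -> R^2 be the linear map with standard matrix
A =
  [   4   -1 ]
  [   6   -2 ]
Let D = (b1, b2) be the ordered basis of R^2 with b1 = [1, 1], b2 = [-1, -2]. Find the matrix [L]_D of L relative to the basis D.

The j-th column of [L]_D is [L(bj)]_D.
L(b1) = A b1 = [3, 4] = 2b1 - b2, so column 1 is [2, -1].
Repeating for b2 and assembling the columns gives [[2, -2], [-1, 0]].

[[2, -2], [-1, 0]]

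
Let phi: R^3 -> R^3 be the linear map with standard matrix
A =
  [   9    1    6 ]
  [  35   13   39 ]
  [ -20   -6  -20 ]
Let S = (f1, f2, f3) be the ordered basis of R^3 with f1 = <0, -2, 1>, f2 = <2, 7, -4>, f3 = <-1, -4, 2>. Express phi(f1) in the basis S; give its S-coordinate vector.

Compute phi(f1) = A f1 = <4, 13, -8> in standard coordinates.
Then write this in S-coordinates: solve for y in y_1 f1 + ... + y_3 f3 = <4, 13, -8>.
This gives y = <0, 3, 2>, which is column 1 of [phi]_S.

<0, 3, 2>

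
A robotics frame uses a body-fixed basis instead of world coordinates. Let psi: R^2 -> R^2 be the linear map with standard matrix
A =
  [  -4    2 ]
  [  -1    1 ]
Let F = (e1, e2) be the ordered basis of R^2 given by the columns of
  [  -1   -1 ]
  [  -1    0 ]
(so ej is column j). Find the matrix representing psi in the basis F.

With P the matrix whose columns are e1, e2, [psi]_F = P^(-1) A P.
Column by column: psi(e1) = A e1 = [2, 0]; its F-coordinates [0, -2] give column 1.
Continuing for each basis vector yields [psi]_F = [[0, -1], [-2, -3]].

[[0, -1], [-2, -3]]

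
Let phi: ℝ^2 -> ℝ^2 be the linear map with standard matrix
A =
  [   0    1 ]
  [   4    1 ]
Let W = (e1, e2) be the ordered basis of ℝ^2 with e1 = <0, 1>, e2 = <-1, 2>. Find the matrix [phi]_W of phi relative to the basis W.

[[3, 2], [-1, -2]]

The j-th column of [phi]_W is [phi(ej)]_W.
phi(e1) = A e1 = <1, 1> = 3e1 - e2, so column 1 is <3, -1>.
Repeating for e2 and assembling the columns gives [[3, 2], [-1, -2]].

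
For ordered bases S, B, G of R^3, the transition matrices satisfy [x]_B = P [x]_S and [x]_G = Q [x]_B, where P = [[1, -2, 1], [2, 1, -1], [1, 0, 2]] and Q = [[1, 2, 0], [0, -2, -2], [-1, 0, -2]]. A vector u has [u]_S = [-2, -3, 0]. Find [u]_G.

Apply P to get B-coordinates [4, -7, -2], then Q to get G-coordinates.
The result is [u]_G = [-10, 18, 0].

[-10, 18, 0]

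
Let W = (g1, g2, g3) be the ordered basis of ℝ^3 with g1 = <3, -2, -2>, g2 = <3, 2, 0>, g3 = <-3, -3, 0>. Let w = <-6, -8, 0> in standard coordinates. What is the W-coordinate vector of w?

Write w = c_1 g1 + ... + c_3 g3 and solve for the c_i.
Gaussian elimination on [M | w] yields c = (0, 2, 4).
Check: 0·g1 + 2g2 + 4g3 = <-6, -8, 0>.

<0, 2, 4>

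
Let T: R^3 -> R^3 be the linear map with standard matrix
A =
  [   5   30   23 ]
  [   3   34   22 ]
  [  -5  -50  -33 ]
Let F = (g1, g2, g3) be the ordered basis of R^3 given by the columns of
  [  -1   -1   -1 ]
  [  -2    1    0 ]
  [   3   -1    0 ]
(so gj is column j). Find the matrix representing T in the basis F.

[[1, -3, 2], [-3, 3, 1], [-2, -2, 2]]

With P the matrix whose columns are g1, ..., g3, [T]_F = P^(-1) A P.
Column by column: T(g1) = A g1 = (4, -5, 6); its F-coordinates (1, -3, -2) give column 1.
Continuing for each basis vector yields [T]_F = [[1, -3, 2], [-3, 3, 1], [-2, -2, 2]].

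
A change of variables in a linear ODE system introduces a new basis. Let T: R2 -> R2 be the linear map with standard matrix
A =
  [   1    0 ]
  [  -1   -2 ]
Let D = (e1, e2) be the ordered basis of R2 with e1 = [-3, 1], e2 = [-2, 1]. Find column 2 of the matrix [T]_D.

Compute T(e2) = A e2 = [-2, 0] in standard coordinates.
Then write this in D-coordinates: solve for y in y_1 e1 + y_2 e2 = [-2, 0].
This gives y = [2, -2], which is column 2 of [T]_D.

[2, -2]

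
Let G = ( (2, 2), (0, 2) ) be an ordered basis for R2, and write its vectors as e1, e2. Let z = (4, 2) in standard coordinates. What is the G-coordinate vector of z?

We seek scalars with c_1 e1 + c_2 e2 = z; equivalently solve M c = z where the columns of M are e1, e2.
System: 2c_1 + 0c_2 = 4, 2c_1 + 2c_2 = 2; solving gives c_1 = 2, c_2 = -1.
Check: 2e1 - e2 = (4, 2).

(2, -1)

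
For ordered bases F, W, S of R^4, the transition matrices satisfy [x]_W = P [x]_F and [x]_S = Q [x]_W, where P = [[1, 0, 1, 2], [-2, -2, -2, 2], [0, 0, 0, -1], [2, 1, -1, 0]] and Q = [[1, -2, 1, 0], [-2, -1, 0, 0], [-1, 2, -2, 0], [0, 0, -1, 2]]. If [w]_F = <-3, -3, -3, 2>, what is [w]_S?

<-48, -18, 50, -10>

Composing the changes, [w]_S = Q P [w]_F.
Q P = [[5, 4, 5, -3], [0, 2, 0, -6], [-5, -4, -5, 4], [4, 2, -2, 1]]; applying this to <-3, -3, -3, 2> gives <-48, -18, 50, -10>.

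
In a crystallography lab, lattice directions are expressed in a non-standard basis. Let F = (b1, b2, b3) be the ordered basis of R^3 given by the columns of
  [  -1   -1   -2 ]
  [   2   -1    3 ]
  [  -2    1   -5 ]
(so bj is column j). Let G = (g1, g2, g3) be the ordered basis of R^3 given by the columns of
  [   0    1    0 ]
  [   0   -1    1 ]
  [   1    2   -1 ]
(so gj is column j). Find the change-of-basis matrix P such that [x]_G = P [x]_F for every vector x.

Column j of P is [bj]_G, since P maps F-coordinates to G-coordinates.
Expressing b1 in G: b1 = g1 - g2 + g3, so column 1 of P is <1, -1, 1>.
Doing the same for each bj gives P = [[1, 1, 0], [-1, -1, -2], [1, -2, 1]].

[[1, 1, 0], [-1, -1, -2], [1, -2, 1]]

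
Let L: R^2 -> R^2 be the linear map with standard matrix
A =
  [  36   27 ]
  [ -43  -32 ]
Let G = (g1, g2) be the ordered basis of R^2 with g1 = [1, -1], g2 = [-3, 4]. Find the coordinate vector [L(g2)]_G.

Compute L(g2) = A g2 = [0, 1] in standard coordinates.
Then write this in G-coordinates: solve for y in y_1 g1 + y_2 g2 = [0, 1].
This gives y = [3, 1], which is column 2 of [L]_G.

[3, 1]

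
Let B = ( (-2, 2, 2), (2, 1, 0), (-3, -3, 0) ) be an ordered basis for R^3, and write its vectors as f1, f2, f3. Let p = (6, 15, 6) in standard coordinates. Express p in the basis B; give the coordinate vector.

Write p = c_1 f1 + ... + c_3 f3 and solve for the c_i.
Row-reducing the augmented matrix [M | p] gives c = (3, 3, -2).
Check: 3f1 + 3f2 - 2f3 = (6, 15, 6).

(3, 3, -2)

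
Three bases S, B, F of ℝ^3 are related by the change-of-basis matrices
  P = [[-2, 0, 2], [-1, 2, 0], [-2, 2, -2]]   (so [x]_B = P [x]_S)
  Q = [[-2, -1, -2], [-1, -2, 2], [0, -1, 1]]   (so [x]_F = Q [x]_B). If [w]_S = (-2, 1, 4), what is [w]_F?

Apply P to get B-coordinates (12, 4, -2), then Q to get F-coordinates.
The result is [w]_F = (-24, -24, -6).

(-24, -24, -6)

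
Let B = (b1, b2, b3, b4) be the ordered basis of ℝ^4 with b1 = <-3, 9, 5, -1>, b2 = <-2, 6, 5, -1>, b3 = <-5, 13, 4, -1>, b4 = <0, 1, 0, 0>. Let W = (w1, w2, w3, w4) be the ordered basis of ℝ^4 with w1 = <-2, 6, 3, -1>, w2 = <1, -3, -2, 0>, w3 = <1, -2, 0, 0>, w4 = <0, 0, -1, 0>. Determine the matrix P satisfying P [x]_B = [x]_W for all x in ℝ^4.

Take x = bj: its B-coordinates are the j-th standard unit vector, so P e_j — column j of P — equals [bj]_W.
b1 = w1 - w2 + 0·w3 + 0·w4, giving column 1 = <1, -1, 0, 0>; repeating for each j gives P = [[1, 1, 1, 0], [-1, 0, -1, -1], [0, 0, -2, 1], [0, -2, 1, 2]].

[[1, 1, 1, 0], [-1, 0, -1, -1], [0, 0, -2, 1], [0, -2, 1, 2]]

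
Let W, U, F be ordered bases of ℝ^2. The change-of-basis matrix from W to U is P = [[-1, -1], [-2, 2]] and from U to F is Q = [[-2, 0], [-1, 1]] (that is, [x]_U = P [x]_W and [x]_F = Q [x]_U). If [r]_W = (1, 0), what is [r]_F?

Apply P to get U-coordinates (-1, -2), then Q to get F-coordinates.
The result is [r]_F = (2, -1).

(2, -1)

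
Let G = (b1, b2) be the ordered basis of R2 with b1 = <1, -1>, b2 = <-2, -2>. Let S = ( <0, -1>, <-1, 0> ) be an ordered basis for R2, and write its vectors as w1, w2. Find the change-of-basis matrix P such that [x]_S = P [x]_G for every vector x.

Let M have columns bj and N have columns wj. Then for every x, N [x]_S = x = M [x]_G, so P = N^(-1) M.
Since det N = -1, N^(-1) has integer entries; multiplying gives P = [[1, 2], [-1, 2]].

[[1, 2], [-1, 2]]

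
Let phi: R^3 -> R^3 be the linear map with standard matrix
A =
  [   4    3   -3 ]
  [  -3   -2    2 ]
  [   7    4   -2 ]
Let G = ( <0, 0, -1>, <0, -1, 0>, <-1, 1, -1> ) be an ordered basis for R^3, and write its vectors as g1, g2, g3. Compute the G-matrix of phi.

[[1, 1, 3], [-1, 1, -1], [-3, 3, -2]]

With P the matrix whose columns are g1, ..., g3, [phi]_G = P^(-1) A P.
Column by column: phi(g1) = A g1 = <3, -2, 2>; its G-coordinates <1, -1, -3> give column 1.
Continuing for each basis vector yields [phi]_G = [[1, 1, 3], [-1, 1, -1], [-3, 3, -2]].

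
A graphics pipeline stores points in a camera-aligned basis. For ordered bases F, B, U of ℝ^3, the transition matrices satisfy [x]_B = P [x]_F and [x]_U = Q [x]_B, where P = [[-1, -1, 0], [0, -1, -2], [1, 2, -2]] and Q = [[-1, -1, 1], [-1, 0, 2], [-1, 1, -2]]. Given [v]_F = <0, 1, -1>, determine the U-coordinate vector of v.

Apply P to get B-coordinates <-1, 1, 4>, then Q to get U-coordinates.
The result is [v]_U = <4, 9, -6>.

<4, 9, -6>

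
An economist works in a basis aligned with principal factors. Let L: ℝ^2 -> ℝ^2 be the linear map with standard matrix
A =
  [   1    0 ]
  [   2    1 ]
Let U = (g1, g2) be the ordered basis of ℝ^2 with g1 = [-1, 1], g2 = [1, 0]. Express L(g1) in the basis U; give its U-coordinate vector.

Column 1 of [L]_U is the U-coordinate vector of L(g1).
In standard coordinates L(g1) = A g1 = [-1, -1].
Converting to U: [-1, -1] = -g1 - 2g2, so the coordinate vector is [-1, -2].

[-1, -2]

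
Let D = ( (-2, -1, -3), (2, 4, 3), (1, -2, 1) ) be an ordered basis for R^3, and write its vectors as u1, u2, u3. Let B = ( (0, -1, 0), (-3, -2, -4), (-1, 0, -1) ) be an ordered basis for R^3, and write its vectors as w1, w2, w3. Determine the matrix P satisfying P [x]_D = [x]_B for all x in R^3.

[[-1, -2, 2], [1, -1, 0], [-1, 1, -1]]

Take x = uj: its D-coordinates are the j-th standard unit vector, so P e_j — column j of P — equals [uj]_B.
u1 = -w1 + w2 - w3, giving column 1 = (-1, 1, -1); repeating for each j gives P = [[-1, -2, 2], [1, -1, 0], [-1, 1, -1]].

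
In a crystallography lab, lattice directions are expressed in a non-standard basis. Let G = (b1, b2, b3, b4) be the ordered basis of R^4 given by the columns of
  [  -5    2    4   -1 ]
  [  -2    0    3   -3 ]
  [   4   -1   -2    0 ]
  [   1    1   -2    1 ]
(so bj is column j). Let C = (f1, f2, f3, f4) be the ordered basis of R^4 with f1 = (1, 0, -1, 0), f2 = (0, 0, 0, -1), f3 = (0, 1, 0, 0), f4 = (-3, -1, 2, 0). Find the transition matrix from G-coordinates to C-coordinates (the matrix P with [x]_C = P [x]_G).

Let M have columns bj and N have columns fj. Then for every x, N [x]_C = x = M [x]_G, so P = N^(-1) M.
Since det N = 1, N^(-1) has integer entries; multiplying gives P = [[-2, -1, -2, 2], [-1, -1, 2, -1], [-1, -1, 1, -2], [1, -1, -2, 1]].

[[-2, -1, -2, 2], [-1, -1, 2, -1], [-1, -1, 1, -2], [1, -1, -2, 1]]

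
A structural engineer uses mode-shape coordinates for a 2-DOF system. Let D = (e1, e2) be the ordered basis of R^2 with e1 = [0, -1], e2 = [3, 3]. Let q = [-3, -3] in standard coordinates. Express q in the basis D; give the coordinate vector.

Write q = c_1 e1 + c_2 e2 and solve for the c_i.
System: 0c_1 + 3c_2 = -3, -c_1 + 3c_2 = -3; solving gives c_1 = 0, c_2 = -1.
Check: 0·e1 - e2 = [-3, -3].

[0, -1]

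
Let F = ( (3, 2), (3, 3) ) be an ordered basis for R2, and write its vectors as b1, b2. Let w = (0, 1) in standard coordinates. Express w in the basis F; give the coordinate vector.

[w]_F is the unique c with M c = w, where M has columns b1, b2.
System: 3c_1 + 3c_2 = 0, 2c_1 + 3c_2 = 1; solving gives c_1 = -1, c_2 = 1.
Check: -b1 + b2 = (0, 1).

(-1, 1)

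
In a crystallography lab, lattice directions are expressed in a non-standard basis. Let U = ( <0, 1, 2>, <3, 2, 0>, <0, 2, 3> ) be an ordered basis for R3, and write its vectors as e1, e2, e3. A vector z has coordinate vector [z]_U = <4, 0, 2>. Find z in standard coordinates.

<0, 8, 14>

The coordinates say z = 4e1 + 0·e2 + 2e3; adding the scaled basis vectors gives <0, 8, 14>.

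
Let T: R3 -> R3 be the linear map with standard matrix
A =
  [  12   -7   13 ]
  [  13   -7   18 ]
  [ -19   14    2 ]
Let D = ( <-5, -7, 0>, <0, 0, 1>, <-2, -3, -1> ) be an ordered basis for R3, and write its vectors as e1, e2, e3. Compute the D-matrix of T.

[[1, -3, 2], [0, 3, -3], [3, 1, 3]]

The j-th column of [T]_D is [T(ej)]_D.
T(e1) = A e1 = <-11, -16, -3> = e1 + 0·e2 + 3e3, so column 1 is <1, 0, 3>.
Repeating for e2, e3 and assembling the columns gives [[1, -3, 2], [0, 3, -3], [3, 1, 3]].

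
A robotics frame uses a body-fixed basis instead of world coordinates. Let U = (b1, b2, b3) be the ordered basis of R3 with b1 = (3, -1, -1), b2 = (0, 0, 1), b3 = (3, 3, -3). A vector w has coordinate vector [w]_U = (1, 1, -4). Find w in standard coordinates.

(-9, -13, 12)

w = M [w]_U, where M has columns b1, ..., b3.
Carrying out the matrix-vector product, w = (-9, -13, 12).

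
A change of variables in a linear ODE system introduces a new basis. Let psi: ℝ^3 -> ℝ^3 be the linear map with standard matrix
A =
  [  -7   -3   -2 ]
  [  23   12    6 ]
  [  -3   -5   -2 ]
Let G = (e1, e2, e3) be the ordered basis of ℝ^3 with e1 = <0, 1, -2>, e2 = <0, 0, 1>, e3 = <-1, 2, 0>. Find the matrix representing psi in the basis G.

The j-th column of [psi]_G is [psi(ej)]_G.
psi(e1) = A e1 = <1, 0, -1> = 2e1 + 3e2 - e3, so column 1 is <2, 3, -1>.
Repeating for e2, e3 and assembling the columns gives [[2, 2, 3], [3, 2, -1], [-1, 2, -1]].

[[2, 2, 3], [3, 2, -1], [-1, 2, -1]]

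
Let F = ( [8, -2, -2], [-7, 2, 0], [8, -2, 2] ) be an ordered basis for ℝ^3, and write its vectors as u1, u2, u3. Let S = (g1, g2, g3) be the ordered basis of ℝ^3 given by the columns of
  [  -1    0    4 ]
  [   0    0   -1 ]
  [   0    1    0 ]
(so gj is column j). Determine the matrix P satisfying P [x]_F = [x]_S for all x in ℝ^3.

Column j of P is [uj]_S, since P maps F-coordinates to S-coordinates.
Expressing u1 in S: u1 = 0·g1 - 2g2 + 2g3, so column 1 of P is [0, -2, 2].
Doing the same for each uj gives P = [[0, -1, 0], [-2, 0, 2], [2, -2, 2]].

[[0, -1, 0], [-2, 0, 2], [2, -2, 2]]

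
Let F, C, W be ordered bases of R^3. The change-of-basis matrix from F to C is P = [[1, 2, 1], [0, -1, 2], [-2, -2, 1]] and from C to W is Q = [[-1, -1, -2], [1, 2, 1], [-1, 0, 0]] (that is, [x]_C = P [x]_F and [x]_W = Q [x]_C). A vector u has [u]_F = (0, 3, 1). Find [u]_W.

Composing the changes, [u]_W = Q P [u]_F.
Q P = [[3, 3, -5], [-1, -2, 6], [-1, -2, -1]]; applying this to (0, 3, 1) gives (4, 0, -7).

(4, 0, -7)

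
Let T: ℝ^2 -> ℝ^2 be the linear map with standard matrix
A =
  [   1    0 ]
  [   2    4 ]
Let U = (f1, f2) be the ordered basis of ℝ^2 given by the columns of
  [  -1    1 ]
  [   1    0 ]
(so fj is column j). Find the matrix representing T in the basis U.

[[2, 2], [1, 3]]

With P the matrix whose columns are f1, f2, [T]_U = P^(-1) A P.
Column by column: T(f1) = A f1 = <-1, 2>; its U-coordinates <2, 1> give column 1.
Continuing for each basis vector yields [T]_U = [[2, 2], [1, 3]].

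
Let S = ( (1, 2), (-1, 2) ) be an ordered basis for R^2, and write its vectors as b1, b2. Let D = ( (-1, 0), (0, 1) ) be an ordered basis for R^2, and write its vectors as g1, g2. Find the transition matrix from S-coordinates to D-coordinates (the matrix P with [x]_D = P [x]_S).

[[-1, 1], [2, 2]]

Column j of P is [bj]_D, since P maps S-coordinates to D-coordinates.
Expressing b1 in D: b1 = -g1 + 2g2, so column 1 of P is (-1, 2).
Doing the same for each bj gives P = [[-1, 1], [2, 2]].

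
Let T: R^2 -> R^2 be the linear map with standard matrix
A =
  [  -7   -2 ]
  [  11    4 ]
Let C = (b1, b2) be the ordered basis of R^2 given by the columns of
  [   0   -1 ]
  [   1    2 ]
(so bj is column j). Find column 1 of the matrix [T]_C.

Column 1 of [T]_C is the C-coordinate vector of T(b1).
In standard coordinates T(b1) = A b1 = [-2, 4].
Converting to C: [-2, 4] = 0·b1 + 2b2, so the coordinate vector is [0, 2].

[0, 2]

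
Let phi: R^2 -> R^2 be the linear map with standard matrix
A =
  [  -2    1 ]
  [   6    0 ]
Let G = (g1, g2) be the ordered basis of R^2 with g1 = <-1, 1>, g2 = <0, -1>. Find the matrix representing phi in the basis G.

With P the matrix whose columns are g1, g2, [phi]_G = P^(-1) A P.
Column by column: phi(g1) = A g1 = <3, -6>; its G-coordinates <-3, 3> give column 1.
Continuing for each basis vector yields [phi]_G = [[-3, 1], [3, 1]].

[[-3, 1], [3, 1]]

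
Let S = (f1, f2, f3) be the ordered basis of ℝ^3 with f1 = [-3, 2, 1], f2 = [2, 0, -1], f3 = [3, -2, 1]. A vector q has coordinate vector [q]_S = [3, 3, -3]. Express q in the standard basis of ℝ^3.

[-12, 12, -3]

By definition q = 3f1 + 3f2 - 3f3.
Summing componentwise gives [-12, 12, -3].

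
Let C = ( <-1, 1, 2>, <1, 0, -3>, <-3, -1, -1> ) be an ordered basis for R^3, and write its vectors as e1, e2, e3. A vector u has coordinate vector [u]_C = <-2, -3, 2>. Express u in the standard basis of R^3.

<-7, -4, 3>

The coordinates say u = -2e1 - 3e2 + 2e3; adding the scaled basis vectors gives <-7, -4, 3>.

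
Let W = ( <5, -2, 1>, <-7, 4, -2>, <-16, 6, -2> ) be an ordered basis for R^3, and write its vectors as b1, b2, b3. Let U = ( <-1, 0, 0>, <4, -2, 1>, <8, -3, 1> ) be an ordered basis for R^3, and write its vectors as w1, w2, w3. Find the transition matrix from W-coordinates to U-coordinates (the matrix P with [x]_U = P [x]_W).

[[-1, -1, 0], [1, -2, 0], [0, 0, -2]]

Let M have columns bj and N have columns wj. Then for every x, N [x]_U = x = M [x]_W, so P = N^(-1) M.
Since det N = -1, N^(-1) has integer entries; multiplying gives P = [[-1, -1, 0], [1, -2, 0], [0, 0, -2]].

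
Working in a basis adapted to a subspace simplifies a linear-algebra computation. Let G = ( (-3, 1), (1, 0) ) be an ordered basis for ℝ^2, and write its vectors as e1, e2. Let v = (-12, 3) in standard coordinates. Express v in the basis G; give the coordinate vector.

(3, -3)

[v]_G is the unique c with M c = v, where M has columns e1, e2.
System: -3c_1 + c_2 = -12, c_1 + 0c_2 = 3; solving gives c_1 = 3, c_2 = -3.
Check: 3e1 - 3e2 = (-12, 3).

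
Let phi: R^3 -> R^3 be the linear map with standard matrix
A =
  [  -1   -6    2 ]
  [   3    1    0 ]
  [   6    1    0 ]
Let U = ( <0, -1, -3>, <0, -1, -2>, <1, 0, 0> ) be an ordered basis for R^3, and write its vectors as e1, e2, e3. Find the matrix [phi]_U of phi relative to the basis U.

[[-1, -1, 0], [2, 2, -3], [0, 2, -1]]

Let P have columns e1, ..., e3. Then [phi]_U = P^(-1) A P.
Here det P = -1, so P^(-1) is integer; computing A P first and then P^(-1)(A P) gives [[-1, -1, 0], [2, 2, -3], [0, 2, -1]].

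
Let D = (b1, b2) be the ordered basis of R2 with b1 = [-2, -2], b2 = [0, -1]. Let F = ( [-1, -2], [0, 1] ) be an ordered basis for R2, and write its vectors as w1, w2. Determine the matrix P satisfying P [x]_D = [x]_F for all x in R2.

[[2, 0], [2, -1]]

Column j of P is [bj]_F, since P maps D-coordinates to F-coordinates.
Expressing b1 in F: b1 = 2w1 + 2w2, so column 1 of P is [2, 2].
Doing the same for each bj gives P = [[2, 0], [2, -1]].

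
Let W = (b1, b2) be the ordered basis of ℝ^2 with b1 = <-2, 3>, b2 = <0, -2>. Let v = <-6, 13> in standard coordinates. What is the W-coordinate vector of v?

<3, -2>

We seek scalars with c_1 b1 + c_2 b2 = v; equivalently solve M c = v where the columns of M are b1, b2.
System: -2c_1 + 0c_2 = -6, 3c_1 - 2c_2 = 13; solving gives c_1 = 3, c_2 = -2.
Check: 3b1 - 2b2 = <-6, 13>.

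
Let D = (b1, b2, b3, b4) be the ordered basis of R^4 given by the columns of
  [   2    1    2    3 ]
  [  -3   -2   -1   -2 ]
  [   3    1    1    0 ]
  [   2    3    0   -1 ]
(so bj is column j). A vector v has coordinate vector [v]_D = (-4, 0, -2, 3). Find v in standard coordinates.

(-3, 8, -14, -11)

v = M [v]_D, where M has columns b1, ..., b4.
Carrying out the matrix-vector product, v = (-3, 8, -14, -11).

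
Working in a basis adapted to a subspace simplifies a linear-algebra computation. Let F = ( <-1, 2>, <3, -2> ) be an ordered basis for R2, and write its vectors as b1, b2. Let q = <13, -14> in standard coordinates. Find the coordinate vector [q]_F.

<-4, 3>

We seek scalars with c_1 b1 + c_2 b2 = q; equivalently solve M c = q where the columns of M are b1, b2.
System: -c_1 + 3c_2 = 13, 2c_1 - 2c_2 = -14; solving gives c_1 = -4, c_2 = 3.
Check: -4b1 + 3b2 = <13, -14>.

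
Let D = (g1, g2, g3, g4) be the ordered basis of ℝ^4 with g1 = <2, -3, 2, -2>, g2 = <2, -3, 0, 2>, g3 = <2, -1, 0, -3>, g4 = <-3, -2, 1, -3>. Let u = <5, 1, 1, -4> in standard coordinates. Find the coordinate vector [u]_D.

<1, -1, 1, -1>

[u]_D is the unique c with M c = u, where M has columns g1, ..., g4.
Solving this 4x4 system gives c = (1, -1, 1, -1).
Check: g1 - g2 + g3 - g4 = <5, 1, 1, -4>.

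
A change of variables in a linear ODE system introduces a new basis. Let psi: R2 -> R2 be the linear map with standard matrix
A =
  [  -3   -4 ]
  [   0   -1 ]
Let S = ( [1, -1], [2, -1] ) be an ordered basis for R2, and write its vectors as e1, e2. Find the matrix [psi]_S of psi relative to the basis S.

The j-th column of [psi]_S is [psi(ej)]_S.
psi(e1) = A e1 = [1, 1] = -3e1 + 2e2, so column 1 is [-3, 2].
Repeating for e2 and assembling the columns gives [[-3, 0], [2, -1]].

[[-3, 0], [2, -1]]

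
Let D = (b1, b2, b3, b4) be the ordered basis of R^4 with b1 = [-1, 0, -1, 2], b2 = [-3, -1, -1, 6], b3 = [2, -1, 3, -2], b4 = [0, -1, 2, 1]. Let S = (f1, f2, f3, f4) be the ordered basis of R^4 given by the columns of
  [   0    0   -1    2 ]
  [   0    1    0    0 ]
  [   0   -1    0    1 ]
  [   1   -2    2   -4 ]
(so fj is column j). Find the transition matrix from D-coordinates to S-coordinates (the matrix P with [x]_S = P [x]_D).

Let M have columns bj and N have columns fj. Then for every x, N [x]_S = x = M [x]_D, so P = N^(-1) M.
Since det N = -1, N^(-1) has integer entries; multiplying gives P = [[0, -2, 0, -1], [0, -1, -1, -1], [-1, -1, 2, 2], [-1, -2, 2, 1]].

[[0, -2, 0, -1], [0, -1, -1, -1], [-1, -1, 2, 2], [-1, -2, 2, 1]]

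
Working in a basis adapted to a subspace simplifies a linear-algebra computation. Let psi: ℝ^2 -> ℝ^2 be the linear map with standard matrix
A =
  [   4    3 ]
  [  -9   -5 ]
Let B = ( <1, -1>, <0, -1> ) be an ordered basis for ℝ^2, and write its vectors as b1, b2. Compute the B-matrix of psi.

[[1, -3], [3, -2]]

With P the matrix whose columns are b1, b2, [psi]_B = P^(-1) A P.
Column by column: psi(b1) = A b1 = <1, -4>; its B-coordinates <1, 3> give column 1.
Continuing for each basis vector yields [psi]_B = [[1, -3], [3, -2]].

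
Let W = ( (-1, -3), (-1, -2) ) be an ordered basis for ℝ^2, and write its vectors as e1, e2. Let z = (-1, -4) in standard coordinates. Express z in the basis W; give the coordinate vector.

(2, -1)

We seek scalars with c_1 e1 + c_2 e2 = z; equivalently solve M c = z where the columns of M are e1, e2.
System: -c_1 - c_2 = -1, -3c_1 - 2c_2 = -4; solving gives c_1 = 2, c_2 = -1.
Check: 2e1 - e2 = (-1, -4).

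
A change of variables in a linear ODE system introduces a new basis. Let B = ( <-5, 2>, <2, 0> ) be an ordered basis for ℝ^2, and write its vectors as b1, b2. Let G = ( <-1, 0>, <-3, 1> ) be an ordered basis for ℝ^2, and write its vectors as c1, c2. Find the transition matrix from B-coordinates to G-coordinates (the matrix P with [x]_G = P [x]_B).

Let M have columns bj and N have columns cj. Then for every x, N [x]_G = x = M [x]_B, so P = N^(-1) M.
Since det N = -1, N^(-1) has integer entries; multiplying gives P = [[-1, -2], [2, 0]].

[[-1, -2], [2, 0]]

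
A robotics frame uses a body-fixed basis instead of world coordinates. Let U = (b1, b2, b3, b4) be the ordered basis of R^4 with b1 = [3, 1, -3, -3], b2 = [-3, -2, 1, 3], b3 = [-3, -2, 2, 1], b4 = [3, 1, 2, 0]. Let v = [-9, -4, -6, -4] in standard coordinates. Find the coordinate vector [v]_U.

[1, -1, 2, -3]

Write v = c_1 b1 + ... + c_4 b4 and solve for the c_i.
Row-reducing the augmented matrix [M | v] gives c = (1, -1, 2, -3).
Check: b1 - b2 + 2b3 - 3b4 = [-9, -4, -6, -4].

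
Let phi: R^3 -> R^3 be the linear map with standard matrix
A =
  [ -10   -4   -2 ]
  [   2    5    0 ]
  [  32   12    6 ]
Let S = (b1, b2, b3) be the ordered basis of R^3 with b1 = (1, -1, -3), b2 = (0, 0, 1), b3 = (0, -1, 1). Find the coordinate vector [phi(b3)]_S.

Compute phi(b3) = A b3 = (2, -5, -6) in standard coordinates.
Then write this in S-coordinates: solve for y in y_1 b1 + ... + y_3 b3 = (2, -5, -6).
This gives y = (2, -3, 3), which is column 3 of [phi]_S.

(2, -3, 3)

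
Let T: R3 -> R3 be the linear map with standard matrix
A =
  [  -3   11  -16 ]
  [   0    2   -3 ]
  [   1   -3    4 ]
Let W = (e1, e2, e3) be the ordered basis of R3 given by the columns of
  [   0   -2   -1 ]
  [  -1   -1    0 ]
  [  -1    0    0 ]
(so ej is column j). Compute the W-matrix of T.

[[1, -1, 1], [-2, 3, -1], [-1, -1, -1]]

The j-th column of [T]_W is [T(ej)]_W.
T(e1) = A e1 = <5, 1, -1> = e1 - 2e2 - e3, so column 1 is <1, -2, -1>.
Repeating for e2, e3 and assembling the columns gives [[1, -1, 1], [-2, 3, -1], [-1, -1, -1]].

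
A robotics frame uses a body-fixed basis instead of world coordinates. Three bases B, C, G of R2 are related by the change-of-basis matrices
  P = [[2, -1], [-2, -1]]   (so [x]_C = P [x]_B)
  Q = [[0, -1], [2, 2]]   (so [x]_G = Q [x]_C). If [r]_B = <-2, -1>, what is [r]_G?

<-5, 4>

First [r]_C = P [r]_B = <-3, 5>.
Then [r]_G = Q [r]_C = <-5, 4>.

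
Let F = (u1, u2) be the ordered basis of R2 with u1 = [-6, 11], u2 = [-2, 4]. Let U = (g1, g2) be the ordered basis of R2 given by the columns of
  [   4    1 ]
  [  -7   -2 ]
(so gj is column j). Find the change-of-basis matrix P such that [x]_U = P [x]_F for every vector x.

Take x = uj: its F-coordinates are the j-th standard unit vector, so P e_j — column j of P — equals [uj]_U.
u1 = -g1 - 2g2, giving column 1 = [-1, -2]; repeating for each j gives P = [[-1, 0], [-2, -2]].

[[-1, 0], [-2, -2]]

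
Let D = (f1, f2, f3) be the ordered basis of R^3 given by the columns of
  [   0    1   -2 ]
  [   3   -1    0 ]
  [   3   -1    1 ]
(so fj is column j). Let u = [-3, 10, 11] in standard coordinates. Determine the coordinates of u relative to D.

[3, -1, 1]

We seek scalars with c_1 f1 + ... + c_3 f3 = u; equivalently solve M c = u where the columns of M are f1, ..., f3.
Solving this 3x3 system gives c = (3, -1, 1).
Check: 3f1 - f2 + f3 = [-3, 10, 11].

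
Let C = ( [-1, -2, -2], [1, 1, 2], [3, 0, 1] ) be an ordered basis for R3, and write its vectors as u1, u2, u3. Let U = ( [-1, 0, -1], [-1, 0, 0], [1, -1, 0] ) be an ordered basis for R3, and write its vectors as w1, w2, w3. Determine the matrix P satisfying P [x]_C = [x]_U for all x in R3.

Take x = uj: its C-coordinates are the j-th standard unit vector, so P e_j — column j of P — equals [uj]_U.
u1 = 2w1 + w2 + 2w3, giving column 1 = [2, 1, 2]; repeating for each j gives P = [[2, -2, -1], [1, 0, -2], [2, -1, 0]].

[[2, -2, -1], [1, 0, -2], [2, -1, 0]]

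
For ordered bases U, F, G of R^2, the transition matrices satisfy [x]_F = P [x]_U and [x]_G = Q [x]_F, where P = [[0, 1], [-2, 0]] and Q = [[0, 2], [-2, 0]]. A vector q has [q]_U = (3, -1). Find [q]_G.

(-12, 2)

First [q]_F = P [q]_U = (-1, -6).
Then [q]_G = Q [q]_F = (-12, 2).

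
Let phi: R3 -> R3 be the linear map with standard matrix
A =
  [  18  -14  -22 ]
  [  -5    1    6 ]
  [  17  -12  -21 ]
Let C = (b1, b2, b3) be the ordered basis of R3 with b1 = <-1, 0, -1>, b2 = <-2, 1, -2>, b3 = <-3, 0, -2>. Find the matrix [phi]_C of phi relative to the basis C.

The j-th column of [phi]_C is [phi(bj)]_C.
phi(b1) = A b1 = <4, -1, 4> = -2b1 - b2 + 0·b3, so column 1 is <-2, -1, 0>.
Repeating for b2, b3 and assembling the columns gives [[-2, 2, 1], [-1, -1, 3], [0, 2, 1]].

[[-2, 2, 1], [-1, -1, 3], [0, 2, 1]]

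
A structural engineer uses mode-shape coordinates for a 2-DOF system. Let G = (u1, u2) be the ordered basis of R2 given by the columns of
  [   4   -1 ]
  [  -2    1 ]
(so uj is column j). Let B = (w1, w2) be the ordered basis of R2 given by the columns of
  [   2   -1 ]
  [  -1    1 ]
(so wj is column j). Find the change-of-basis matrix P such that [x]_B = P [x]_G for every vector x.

Let M have columns uj and N have columns wj. Then for every x, N [x]_B = x = M [x]_G, so P = N^(-1) M.
Since det N = 1, N^(-1) has integer entries; multiplying gives P = [[2, 0], [0, 1]].

[[2, 0], [0, 1]]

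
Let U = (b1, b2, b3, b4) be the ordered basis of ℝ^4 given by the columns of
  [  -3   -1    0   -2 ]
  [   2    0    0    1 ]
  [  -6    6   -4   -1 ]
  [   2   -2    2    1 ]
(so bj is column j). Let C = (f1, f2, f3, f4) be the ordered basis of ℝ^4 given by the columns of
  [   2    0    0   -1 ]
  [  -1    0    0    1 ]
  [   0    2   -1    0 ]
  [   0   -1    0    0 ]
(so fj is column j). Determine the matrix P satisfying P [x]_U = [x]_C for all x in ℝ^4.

Column j of P is [bj]_C, since P maps U-coordinates to C-coordinates.
Expressing b1 in C: b1 = -f1 - 2f2 + 2f3 + f4, so column 1 of P is (-1, -2, 2, 1).
Doing the same for each bj gives P = [[-1, -1, 0, -1], [-2, 2, -2, -1], [2, -2, 0, -1], [1, -1, 0, 0]].

[[-1, -1, 0, -1], [-2, 2, -2, -1], [2, -2, 0, -1], [1, -1, 0, 0]]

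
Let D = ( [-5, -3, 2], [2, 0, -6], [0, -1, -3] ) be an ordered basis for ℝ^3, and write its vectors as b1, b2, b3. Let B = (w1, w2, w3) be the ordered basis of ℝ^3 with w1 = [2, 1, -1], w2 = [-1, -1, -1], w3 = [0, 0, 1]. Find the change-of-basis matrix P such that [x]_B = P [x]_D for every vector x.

Column j of P is [bj]_B, since P maps D-coordinates to B-coordinates.
Expressing b1 in B: b1 = -2w1 + w2 + w3, so column 1 of P is [-2, 1, 1].
Doing the same for each bj gives P = [[-2, 2, 1], [1, 2, 2], [1, -2, 0]].

[[-2, 2, 1], [1, 2, 2], [1, -2, 0]]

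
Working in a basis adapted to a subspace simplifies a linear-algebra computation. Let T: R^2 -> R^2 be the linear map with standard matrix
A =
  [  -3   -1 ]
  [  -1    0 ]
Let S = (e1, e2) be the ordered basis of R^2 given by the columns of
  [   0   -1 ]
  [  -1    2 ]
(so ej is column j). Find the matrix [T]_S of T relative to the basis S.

With P the matrix whose columns are e1, e2, [T]_S = P^(-1) A P.
Column by column: T(e1) = A e1 = (1, 0); its S-coordinates (-2, -1) give column 1.
Continuing for each basis vector yields [T]_S = [[-2, -3], [-1, -1]].

[[-2, -3], [-1, -1]]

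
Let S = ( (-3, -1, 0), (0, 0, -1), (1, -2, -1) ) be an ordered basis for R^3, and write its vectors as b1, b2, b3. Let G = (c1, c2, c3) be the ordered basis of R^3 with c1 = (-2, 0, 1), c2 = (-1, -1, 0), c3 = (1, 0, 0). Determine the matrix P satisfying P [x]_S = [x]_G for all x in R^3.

Take x = bj: its S-coordinates are the j-th standard unit vector, so P e_j — column j of P — equals [bj]_G.
b1 = 0·c1 + c2 - 2c3, giving column 1 = (0, 1, -2); repeating for each j gives P = [[0, -1, -1], [1, 0, 2], [-2, -2, 1]].

[[0, -1, -1], [1, 0, 2], [-2, -2, 1]]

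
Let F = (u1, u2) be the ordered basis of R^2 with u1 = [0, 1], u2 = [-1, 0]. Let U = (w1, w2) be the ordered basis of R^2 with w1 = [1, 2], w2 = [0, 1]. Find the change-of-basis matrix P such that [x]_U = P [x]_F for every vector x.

Let M have columns uj and N have columns wj. Then for every x, N [x]_U = x = M [x]_F, so P = N^(-1) M.
Since det N = 1, N^(-1) has integer entries; multiplying gives P = [[0, -1], [1, 2]].

[[0, -1], [1, 2]]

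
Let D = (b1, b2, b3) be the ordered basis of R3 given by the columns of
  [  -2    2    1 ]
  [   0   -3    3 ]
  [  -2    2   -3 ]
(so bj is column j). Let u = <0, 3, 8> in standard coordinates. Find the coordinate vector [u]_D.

<-4, -3, -2>

We seek scalars with c_1 b1 + ... + c_3 b3 = u; equivalently solve M c = u where the columns of M are b1, ..., b3.
Gaussian elimination on [M | u] yields c = (-4, -3, -2).
Check: -4b1 - 3b2 - 2b3 = <0, 3, 8>.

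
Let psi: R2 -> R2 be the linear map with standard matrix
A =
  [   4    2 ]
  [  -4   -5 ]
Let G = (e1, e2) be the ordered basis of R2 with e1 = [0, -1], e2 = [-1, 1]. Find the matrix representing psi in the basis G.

[[-3, 3], [2, 2]]

The j-th column of [psi]_G is [psi(ej)]_G.
psi(e1) = A e1 = [-2, 5] = -3e1 + 2e2, so column 1 is [-3, 2].
Repeating for e2 and assembling the columns gives [[-3, 3], [2, 2]].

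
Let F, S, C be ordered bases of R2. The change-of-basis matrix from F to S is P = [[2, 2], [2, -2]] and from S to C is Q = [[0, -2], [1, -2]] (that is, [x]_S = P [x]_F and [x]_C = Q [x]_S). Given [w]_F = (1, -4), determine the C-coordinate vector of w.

First [w]_S = P [w]_F = (-6, 10).
Then [w]_C = Q [w]_S = (-20, -26).

(-20, -26)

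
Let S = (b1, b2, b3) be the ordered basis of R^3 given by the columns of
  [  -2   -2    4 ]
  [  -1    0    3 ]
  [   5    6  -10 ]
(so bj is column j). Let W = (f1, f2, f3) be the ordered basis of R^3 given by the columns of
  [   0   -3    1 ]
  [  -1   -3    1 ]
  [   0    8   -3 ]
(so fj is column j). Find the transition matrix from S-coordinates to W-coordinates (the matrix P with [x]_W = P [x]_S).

[[-1, -2, 1], [1, 0, -2], [1, -2, -2]]

Take x = bj: its S-coordinates are the j-th standard unit vector, so P e_j — column j of P — equals [bj]_W.
b1 = -f1 + f2 + f3, giving column 1 = (-1, 1, 1); repeating for each j gives P = [[-1, -2, 1], [1, 0, -2], [1, -2, -2]].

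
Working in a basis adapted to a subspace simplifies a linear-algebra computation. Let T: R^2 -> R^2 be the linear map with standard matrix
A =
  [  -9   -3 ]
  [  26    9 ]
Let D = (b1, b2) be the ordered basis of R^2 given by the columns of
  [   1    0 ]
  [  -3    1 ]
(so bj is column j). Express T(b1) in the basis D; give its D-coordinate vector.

[0, -1]

Compute T(b1) = A b1 = [0, -1] in standard coordinates.
Then write this in D-coordinates: solve for y in y_1 b1 + y_2 b2 = [0, -1].
This gives y = [0, -1], which is column 1 of [T]_D.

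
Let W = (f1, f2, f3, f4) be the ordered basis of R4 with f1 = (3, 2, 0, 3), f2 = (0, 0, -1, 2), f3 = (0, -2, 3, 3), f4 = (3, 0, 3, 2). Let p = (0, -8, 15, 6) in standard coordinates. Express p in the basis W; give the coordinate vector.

[p]_W is the unique c with M c = p, where M has columns f1, ..., f4.
Gaussian elimination on [M | p] yields c = (0, -3, 4, 0).
Check: 0·f1 - 3f2 + 4f3 + 0·f4 = (0, -8, 15, 6).

(0, -3, 4, 0)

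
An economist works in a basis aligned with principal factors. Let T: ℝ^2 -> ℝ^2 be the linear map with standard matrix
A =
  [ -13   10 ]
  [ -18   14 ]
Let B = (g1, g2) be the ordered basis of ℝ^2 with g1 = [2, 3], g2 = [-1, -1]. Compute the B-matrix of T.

[[2, 1], [0, -1]]

With P the matrix whose columns are g1, g2, [T]_B = P^(-1) A P.
Column by column: T(g1) = A g1 = [4, 6]; its B-coordinates [2, 0] give column 1.
Continuing for each basis vector yields [T]_B = [[2, 1], [0, -1]].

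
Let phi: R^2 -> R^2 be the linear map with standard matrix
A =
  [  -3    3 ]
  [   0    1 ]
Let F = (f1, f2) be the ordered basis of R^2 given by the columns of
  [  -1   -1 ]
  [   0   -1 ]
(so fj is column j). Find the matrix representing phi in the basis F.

[[-3, -1], [0, 1]]

With P the matrix whose columns are f1, f2, [phi]_F = P^(-1) A P.
Column by column: phi(f1) = A f1 = [3, 0]; its F-coordinates [-3, 0] give column 1.
Continuing for each basis vector yields [phi]_F = [[-3, -1], [0, 1]].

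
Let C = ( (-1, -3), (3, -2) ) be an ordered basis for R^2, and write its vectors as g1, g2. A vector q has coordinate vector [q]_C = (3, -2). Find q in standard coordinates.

(-9, -5)

q = M [q]_C, where M has columns g1, g2.
Carrying out the matrix-vector product, q = (-9, -5).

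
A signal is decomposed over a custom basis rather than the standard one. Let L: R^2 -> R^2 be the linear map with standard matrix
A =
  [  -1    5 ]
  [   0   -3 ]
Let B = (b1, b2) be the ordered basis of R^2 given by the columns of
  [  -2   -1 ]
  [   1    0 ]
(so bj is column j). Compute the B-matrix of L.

The j-th column of [L]_B is [L(bj)]_B.
L(b1) = A b1 = (7, -3) = -3b1 - b2, so column 1 is (-3, -1).
Repeating for b2 and assembling the columns gives [[-3, 0], [-1, -1]].

[[-3, 0], [-1, -1]]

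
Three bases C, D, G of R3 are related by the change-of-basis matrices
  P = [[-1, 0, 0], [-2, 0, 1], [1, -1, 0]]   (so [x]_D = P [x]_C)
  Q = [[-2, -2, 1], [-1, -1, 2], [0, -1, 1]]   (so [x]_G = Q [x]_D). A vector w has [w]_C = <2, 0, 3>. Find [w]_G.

<8, 7, 3>

Apply P to get D-coordinates <-2, -1, 2>, then Q to get G-coordinates.
The result is [w]_G = <8, 7, 3>.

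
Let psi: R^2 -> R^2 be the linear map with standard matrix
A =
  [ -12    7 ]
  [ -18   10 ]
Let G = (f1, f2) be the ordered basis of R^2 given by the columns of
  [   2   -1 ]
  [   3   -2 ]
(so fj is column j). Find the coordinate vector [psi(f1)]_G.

<0, 3>

Column 1 of [psi]_G is the G-coordinate vector of psi(f1).
In standard coordinates psi(f1) = A f1 = <-3, -6>.
Converting to G: <-3, -6> = 0·f1 + 3f2, so the coordinate vector is <0, 3>.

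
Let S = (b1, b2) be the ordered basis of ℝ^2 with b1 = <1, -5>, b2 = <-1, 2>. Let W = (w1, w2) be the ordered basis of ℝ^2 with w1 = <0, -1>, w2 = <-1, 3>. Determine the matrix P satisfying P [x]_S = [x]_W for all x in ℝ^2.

[[2, 1], [-1, 1]]

Let M have columns bj and N have columns wj. Then for every x, N [x]_W = x = M [x]_S, so P = N^(-1) M.
Since det N = -1, N^(-1) has integer entries; multiplying gives P = [[2, 1], [-1, 1]].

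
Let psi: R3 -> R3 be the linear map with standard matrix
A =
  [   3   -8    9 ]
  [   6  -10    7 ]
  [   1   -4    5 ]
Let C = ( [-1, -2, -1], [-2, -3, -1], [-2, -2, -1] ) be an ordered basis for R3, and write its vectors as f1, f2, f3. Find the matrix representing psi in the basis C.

Let P have columns f1, ..., f3. Then [psi]_C = P^(-1) A P.
Here det P = 1, so P^(-1) is integer; computing A P first and then P^(-1)(A P) gives [[0, -1, -1], [-3, -1, 1], [1, -3, -1]].

[[0, -1, -1], [-3, -1, 1], [1, -3, -1]]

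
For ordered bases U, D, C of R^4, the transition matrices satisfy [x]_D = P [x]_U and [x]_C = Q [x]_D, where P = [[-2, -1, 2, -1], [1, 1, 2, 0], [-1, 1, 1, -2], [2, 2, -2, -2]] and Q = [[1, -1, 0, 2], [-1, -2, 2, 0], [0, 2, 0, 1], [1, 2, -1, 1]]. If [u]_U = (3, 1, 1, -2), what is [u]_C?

(11, -3, 22, 16)

Apply P to get D-coordinates (-3, 6, 3, 10), then Q to get C-coordinates.
The result is [u]_C = (11, -3, 22, 16).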